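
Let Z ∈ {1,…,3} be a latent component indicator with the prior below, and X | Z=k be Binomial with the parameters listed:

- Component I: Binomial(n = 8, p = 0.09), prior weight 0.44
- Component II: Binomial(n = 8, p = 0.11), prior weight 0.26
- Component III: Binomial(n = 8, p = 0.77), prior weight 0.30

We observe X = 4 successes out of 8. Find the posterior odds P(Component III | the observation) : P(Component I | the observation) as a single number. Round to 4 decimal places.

14.9076

Only the two components matter; the odds are (w_i f_i(x)) / (w_j f_j(x)).
Evaluate each component's likelihood at the observed value:
  p_I = 0.00314944
  p_II = 0.00643026
  p_III = 0.0688608
Odds = (0.30/0.44) × (0.0688608/0.00314944) = 0.681818 × 21.8645 ≈ 14.9076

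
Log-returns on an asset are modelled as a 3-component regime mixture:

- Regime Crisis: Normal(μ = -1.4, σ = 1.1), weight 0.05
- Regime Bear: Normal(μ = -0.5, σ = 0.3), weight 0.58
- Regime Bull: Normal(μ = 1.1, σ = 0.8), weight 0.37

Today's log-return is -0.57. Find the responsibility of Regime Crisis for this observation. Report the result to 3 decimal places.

0.017

By Bayes' theorem, P(k | x) = P(Z=k) f_k(x) / Σ_j P(Z=j) f_j(x).
Normal densities:
  p_Crisis = (1/(1.1·√(2π)))·exp(−(-0.57−-1.4)²/(2·1.1²)) = 0.362675·exp(-0.28467) = 0.272827
  p_Bear = (1/(0.3·√(2π)))·exp(−(-0.57−-0.5)²/(2·0.3²)) = 1.329808·exp(-0.02722) = 1.2941
  p_Bull = (1/(0.8·√(2π)))·exp(−(-0.57−1.1)²/(2·0.8²)) = 0.498678·exp(-2.17883) = 0.0564374
Unnormalised posteriors:
  P(Z=Crisis)·p_Crisis = 0.05 × 0.272827 = 0.0136413
  P(Z=Bear)·p_Bear = 0.58 × 1.2941 = 0.750575
  P(Z=Bull)·p_Bull = 0.37 × 0.0564374 = 0.0208818
Denominator: 0.0136413 + 0.750575 + 0.0208818 = 0.785099
P(Regime Crisis | data) = 0.0136413 / 0.785099 ≈ 0.017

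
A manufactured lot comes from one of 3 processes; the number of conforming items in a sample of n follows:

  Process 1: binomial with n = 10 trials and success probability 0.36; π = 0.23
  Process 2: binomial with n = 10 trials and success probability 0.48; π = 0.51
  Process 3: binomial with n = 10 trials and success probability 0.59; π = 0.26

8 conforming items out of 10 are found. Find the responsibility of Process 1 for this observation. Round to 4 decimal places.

0.0251

Apply Bayes' rule: the posterior for each component is proportional to its prior times its likelihood at x.
Binomial probabilities:
  f_1 = C(10,8)·0.36^8·0.64^2 = 45·0.000282111·0.4096 = 0.00519987
  f_2 = C(10,8)·0.48^8·0.52^2 = 45·0.00281793·0.2704 = 0.0342885
  f_3 = C(10,8)·0.59^8·0.41^2 = 45·0.014683·0.1681 = 0.11107
Weight by the priors:
  w_1·f_1 = 0.23 × 0.00519987 = 0.00119597
  w_2·f_2 = 0.51 × 0.0342885 = 0.0174872
  w_3·f_3 = 0.26 × 0.11107 = 0.0288782
Normaliser: 0.00119597 + 0.0174872 + 0.0288782 = 0.0475613
Responsibility of Process 1: 0.00119597 / 0.0475613 ≈ 0.0251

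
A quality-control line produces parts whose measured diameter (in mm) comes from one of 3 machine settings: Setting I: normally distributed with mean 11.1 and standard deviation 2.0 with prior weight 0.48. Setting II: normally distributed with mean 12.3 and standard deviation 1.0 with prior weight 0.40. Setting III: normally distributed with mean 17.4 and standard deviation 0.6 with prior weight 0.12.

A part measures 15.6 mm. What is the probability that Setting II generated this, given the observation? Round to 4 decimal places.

By Bayes' theorem, P(k | x) = π_k f_k(x) / Σ_j π_j f_j(x).
Evaluate each component's likelihood at the observed value:
  L_I = 0.0158698
  L_II = 0.00172257
  L_III = 0.00738641
Weight by the priors:
  π_I·L_I = 0.48 × 0.0158698 = 0.00761752
  π_II·L_II = 0.40 × 0.00172257 = 0.000689028
  π_III·L_III = 0.12 × 0.00738641 = 0.00088637
Sum: 0.00761752 + 0.000689028 + 0.00088637 = 0.00919291
P(Setting II | x) ≈ 0.0750

0.0750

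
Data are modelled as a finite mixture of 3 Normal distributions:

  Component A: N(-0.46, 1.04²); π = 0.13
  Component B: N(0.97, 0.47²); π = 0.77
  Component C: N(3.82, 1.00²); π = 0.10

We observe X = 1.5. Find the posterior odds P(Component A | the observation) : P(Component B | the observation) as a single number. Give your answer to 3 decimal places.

0.024

Only the two components matter; the odds are (π_i f_i(x)) / (π_j f_j(x)).
Evaluate each component's likelihood at the observed value:
  f_A = 0.0649559
  f_B = 0.449453
  f_C = 0.0270481
0.00844427 / 0.346079 ≈ 0.024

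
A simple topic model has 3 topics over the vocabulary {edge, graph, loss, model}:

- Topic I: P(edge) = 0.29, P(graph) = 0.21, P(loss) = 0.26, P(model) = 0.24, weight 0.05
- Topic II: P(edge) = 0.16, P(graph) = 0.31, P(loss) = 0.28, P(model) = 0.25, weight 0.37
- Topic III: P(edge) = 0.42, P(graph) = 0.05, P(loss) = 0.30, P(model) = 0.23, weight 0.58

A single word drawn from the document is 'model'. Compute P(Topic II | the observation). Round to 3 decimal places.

P(component k | x) = P(Z=k)·f_k(x) / marginal(x), where marginal(x) = Σ_j P(Z=j)·f_j(x).
Component likelihoods at x = 'model':
  f_I = P(model | comp) = 0.24
  f_II = P(model | comp) = 0.25
  f_III = P(model | comp) = 0.23
Unnormalised posteriors:
  P(Z=I)·f_I = 0.05 × 0.24 = 0.012
  P(Z=II)·f_II = 0.37 × 0.25 = 0.0925
  P(Z=III)·f_III = 0.58 × 0.23 = 0.1334
Sum: 0.012 + 0.0925 + 0.1334 = 0.2379
Responsibility of Topic II: 0.0925 / 0.2379 ≈ 0.389

0.389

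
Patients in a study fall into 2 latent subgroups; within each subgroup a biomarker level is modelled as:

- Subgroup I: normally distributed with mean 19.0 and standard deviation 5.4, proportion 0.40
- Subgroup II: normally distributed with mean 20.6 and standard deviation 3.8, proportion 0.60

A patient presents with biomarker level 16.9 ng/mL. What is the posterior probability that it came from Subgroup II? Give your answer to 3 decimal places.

P(component k | x) = P(Z=k)·f_k(x) / marginal(x), where marginal(x) = Σ_j P(Z=j)·f_j(x).
Evaluate each component's likelihood at the observed value:
  L_I = 0.0684977
  L_II = 0.0653518
Unnormalised posteriors:
  P(Z=I)·L_I = 0.40 × 0.0684977 = 0.0273991
  P(Z=II)·L_II = 0.60 × 0.0653518 = 0.0392111
Denominator: 0.0273991 + 0.0392111 = 0.0666102
So the posterior for Subgroup II is 0.0392111 / 0.0666102 ≈ 0.589.

0.589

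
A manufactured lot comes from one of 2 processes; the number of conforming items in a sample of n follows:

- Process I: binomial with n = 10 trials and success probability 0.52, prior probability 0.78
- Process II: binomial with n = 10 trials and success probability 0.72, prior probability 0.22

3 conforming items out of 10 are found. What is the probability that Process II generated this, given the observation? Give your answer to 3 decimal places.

Apply Bayes' rule: the posterior for each component is proportional to its prior times its likelihood at x.
Binomial probabilities:
  p_I = C(10,3)·0.52^3·0.48^7 = 120·0.140608·0.00587068 = 0.0990558
  p_II = C(10,3)·0.72^3·0.28^7 = 120·0.373248·0.000134929 = 0.00604345
Multiply by the mixture weights:
  π_I·p_I = 0.78 × 0.0990558 = 0.0772635
  π_II·p_II = 0.22 × 0.00604345 = 0.00132956
Marginal: 0.0772635 + 0.00132956 = 0.0785931
So the posterior for Process II is 0.00132956 / 0.0785931 ≈ 0.017.

0.017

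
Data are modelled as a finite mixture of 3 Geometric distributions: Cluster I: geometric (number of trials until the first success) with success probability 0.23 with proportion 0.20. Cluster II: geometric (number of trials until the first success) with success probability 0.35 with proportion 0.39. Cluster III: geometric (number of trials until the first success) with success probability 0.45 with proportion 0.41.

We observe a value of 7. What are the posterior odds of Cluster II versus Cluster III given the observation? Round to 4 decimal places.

2.0158

Since P(k|x) ∝ P(Z=k) f_k(x), the posterior odds are P(Z=i) f_i(x) / (P(Z=j) f_j(x)).
Evaluate each component's likelihood at the observed value:
  L_I = 0.0479371
  L_II = 0.0263966
  L_III = 0.0124563
Posterior odds = (P(Z=II)·L_II) / (P(Z=III)·L_III) = (0.39·0.0263966) / (0.41·0.0124563) = 0.0102947 / 0.00510708 ≈ 2.0158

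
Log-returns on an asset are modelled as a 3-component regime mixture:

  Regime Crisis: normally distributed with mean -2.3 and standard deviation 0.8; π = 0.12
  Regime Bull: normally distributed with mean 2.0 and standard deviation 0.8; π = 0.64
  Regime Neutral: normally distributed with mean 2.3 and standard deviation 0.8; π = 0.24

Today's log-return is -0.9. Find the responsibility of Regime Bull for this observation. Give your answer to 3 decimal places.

0.033

P(component k | x) = w_k·f_k(x) / marginal(x), where marginal(x) = Σ_j w_j·f_j(x).
Component likelihoods at x = -0.9:
  L_Crisis = 0.107847
  L_Bull = 0.000698827
  L_Neutral = 0.000167288
Prior × likelihood for each component:
  w_Crisis·L_Crisis = 0.12 × 0.107847 = 0.0129416
  w_Bull·L_Bull = 0.64 × 0.000698827 = 0.000447249
  w_Neutral·L_Neutral = 0.24 × 0.000167288 = 4.01491e-05
Normaliser: 0.0129416 + 0.000447249 + 4.01491e-05 = 0.013429
Responsibility of Regime Bull: 0.000447249 / 0.013429 ≈ 0.033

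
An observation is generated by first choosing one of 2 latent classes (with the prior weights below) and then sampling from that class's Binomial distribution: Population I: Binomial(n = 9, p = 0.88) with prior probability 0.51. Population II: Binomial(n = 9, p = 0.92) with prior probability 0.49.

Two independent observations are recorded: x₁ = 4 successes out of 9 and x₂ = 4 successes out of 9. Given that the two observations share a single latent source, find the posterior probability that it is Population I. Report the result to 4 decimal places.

Apply Bayes' rule: the posterior for each component is proportional to its prior times its likelihood at x.
Since both observations come from the same component, the likelihood for component k is f_k(x₁)·f_k(x₂).
  p_I = [0.00188021] × [0.00188021] = 3.53521e-06
  p_II = [0.000295782] × [0.000295782] = 8.7487e-08
Unnormalised posteriors:
  P(Z=I)·p_I = 0.51 × 3.53521e-06 = 1.80296e-06
  P(Z=II)·p_II = 0.49 × 8.7487e-08 = 4.28686e-08
Sum: 1.80296e-06 + 4.28686e-08 = 1.84582e-06
Responsibility of Population I: 1.80296e-06 / 1.84582e-06 ≈ 0.9768

0.9768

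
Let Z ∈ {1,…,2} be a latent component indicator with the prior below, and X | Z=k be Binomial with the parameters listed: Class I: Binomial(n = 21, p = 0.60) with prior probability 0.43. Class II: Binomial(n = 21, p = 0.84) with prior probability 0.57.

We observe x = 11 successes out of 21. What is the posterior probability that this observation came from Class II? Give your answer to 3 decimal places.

By Bayes' theorem, P(k | x) = w_k f_k(x) / Σ_j w_j f_j(x).
Binomial probabilities:
  L_I = C(21,11)·0.60^11·0.40^10 = 352716·0.00362797·0.000104858 = 0.13418
  L_II = C(21,11)·0.84^11·0.16^10 = 352716·0.146917·1.09951e-08 = 0.000569767
Weight by the priors:
  w_I·L_I = 0.43 × 0.13418 = 0.0576975
  w_II·L_II = 0.57 × 0.000569767 = 0.000324767
Normaliser: 0.0576975 + 0.000324767 = 0.0580223
So the posterior for Class II is 0.000324767 / 0.0580223 ≈ 0.006.

0.006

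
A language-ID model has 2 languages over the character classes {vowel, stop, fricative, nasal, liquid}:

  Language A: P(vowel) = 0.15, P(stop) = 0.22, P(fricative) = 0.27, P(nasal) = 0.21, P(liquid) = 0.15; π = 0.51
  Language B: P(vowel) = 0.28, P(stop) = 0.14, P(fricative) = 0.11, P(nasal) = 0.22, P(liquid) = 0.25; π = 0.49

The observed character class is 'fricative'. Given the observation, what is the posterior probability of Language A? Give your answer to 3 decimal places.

The responsibility of component k is P(Z=k) f_k(x) divided by Σ_j P(Z=j) f_j(x).
Categorical probabilities:
  L_A = 0.27
  L_B = 0.11
Multiply by the mixture weights:
  P(Z=A)·L_A = 0.51 × 0.27 = 0.1377
  P(Z=B)·L_B = 0.49 × 0.11 = 0.0539
Marginal: 0.1377 + 0.0539 = 0.1916
So the posterior for Language A is 0.1377 / 0.1916 ≈ 0.719.

0.719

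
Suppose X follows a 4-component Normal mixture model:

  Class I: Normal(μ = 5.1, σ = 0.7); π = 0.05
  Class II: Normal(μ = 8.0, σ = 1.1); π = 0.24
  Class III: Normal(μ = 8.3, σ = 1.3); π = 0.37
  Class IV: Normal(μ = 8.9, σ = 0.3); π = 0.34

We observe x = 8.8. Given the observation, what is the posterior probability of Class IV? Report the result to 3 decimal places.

By Bayes' theorem, P(k | x) = w_k f_k(x) / Σ_j w_j f_j(x).
Component likelihoods at x = 8.8:
  L_I = 4.88634e-07
  L_II = 0.278396
  L_III = 0.285
  L_IV = 1.25794
Multiply by the mixture weights:
  w_I·L_I = 0.05 × 4.88634e-07 = 2.44317e-08
  w_II·L_II = 0.24 × 0.278396 = 0.066815
  w_III·L_III = 0.37 × 0.285 = 0.10545
  w_IV·L_IV = 0.34 × 1.25794 = 0.427701
Denominator: 2.44317e-08 + 0.066815 + 0.10545 + 0.427701 = 0.599966
Responsibility of Class IV: 0.427701 / 0.599966 ≈ 0.713

0.713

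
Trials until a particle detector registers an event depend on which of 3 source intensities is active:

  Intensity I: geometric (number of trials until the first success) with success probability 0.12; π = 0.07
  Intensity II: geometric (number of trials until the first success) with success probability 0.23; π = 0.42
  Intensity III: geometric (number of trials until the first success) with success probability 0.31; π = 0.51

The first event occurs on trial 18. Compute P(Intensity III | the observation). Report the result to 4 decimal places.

P(component k | x) = π_k·f_k(x) / marginal(x), where marginal(x) = Σ_j π_j·f_j(x).
Evaluate each component's likelihood at the observed value:
  f_I = 0.12·(1−0.12)^17 = 0.12·0.113817 = 0.013658
  f_II = 0.23·(1−0.23)^17 = 0.23·0.0117582 = 0.0027044
  f_III = 0.31·(1−0.31)^17 = 0.31·0.00182152 = 0.000564672
Multiply by the mixture weights:
  π_I·f_I = 0.07 × 0.013658 = 0.000956059
  π_II·f_II = 0.42 × 0.0027044 = 0.00113585
  π_III·f_III = 0.51 × 0.000564672 = 0.000287983
Normaliser: 0.000956059 + 0.00113585 + 0.000287983 = 0.00237989
So the posterior for Intensity III is 0.000287983 / 0.00237989 ≈ 0.1210.

0.1210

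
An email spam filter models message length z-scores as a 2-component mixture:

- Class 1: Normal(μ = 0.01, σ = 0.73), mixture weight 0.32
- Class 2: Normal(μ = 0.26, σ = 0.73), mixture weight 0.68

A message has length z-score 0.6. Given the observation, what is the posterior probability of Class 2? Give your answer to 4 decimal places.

The responsibility of component k is π_k f_k(x) divided by Σ_j π_j f_j(x).
Component likelihoods at x = 0.6:
  L_1 = (1/(0.73·√(2π)))·exp(−(0.6−0.01)²/(2·0.73²)) = 0.546496·exp(-0.32661) = 0.394224
  L_2 = (1/(0.73·√(2π)))·exp(−(0.6−0.26)²/(2·0.73²)) = 0.546496·exp(-0.10846) = 0.490323
Prior × likelihood for each component:
  π_1·L_1 = 0.32 × 0.394224 = 0.126152
  π_2·L_2 = 0.68 × 0.490323 = 0.33342
Denominator: 0.126152 + 0.33342 = 0.459571
P(Class 2 | data) ≈ 0.7255

0.7255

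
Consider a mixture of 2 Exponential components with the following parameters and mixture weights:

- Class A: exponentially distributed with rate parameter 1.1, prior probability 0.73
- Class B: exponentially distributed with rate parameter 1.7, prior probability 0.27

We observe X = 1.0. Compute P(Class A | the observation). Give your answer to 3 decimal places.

Posterior ∝ prior × likelihood, so P(k | x) ∝ π_k f_k(x); normalise over all components.
Evaluate each component's likelihood at the observed value:
  L_A = 1.1·e^(−1.1·1.0) = 1.1·e^(−1.1000) = 0.366158
  L_B = 1.7·e^(−1.7·1.0) = 1.7·e^(−1.7000) = 0.310562
Weight by the priors:
  π_A·L_A = 0.73 × 0.366158 = 0.267295
  π_B·L_B = 0.27 × 0.310562 = 0.0838517
Evidence: 0.267295 + 0.0838517 = 0.351147
P(Class A | data) ≈ 0.761

0.761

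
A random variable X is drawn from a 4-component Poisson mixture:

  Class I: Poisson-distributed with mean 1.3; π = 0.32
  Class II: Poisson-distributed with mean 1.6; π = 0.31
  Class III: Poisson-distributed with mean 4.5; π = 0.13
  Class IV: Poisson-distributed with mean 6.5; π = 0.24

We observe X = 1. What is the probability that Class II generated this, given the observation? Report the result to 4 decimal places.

0.4504

The responsibility of component k is w_k f_k(x) divided by Σ_j w_j f_j(x).
Evaluate each component's likelihood at the observed value:
  p_I = 0.354291
  p_II = 0.323034
  p_III = 0.0499905
  p_IV = 0.00977235
Weight by the priors:
  w_I·p_I = 0.32 × 0.354291 = 0.113373
  w_II·p_II = 0.31 × 0.323034 = 0.100141
  w_III·p_III = 0.13 × 0.0499905 = 0.00649876
  w_IV·p_IV = 0.24 × 0.00977235 = 0.00234537
Denominator: 0.113373 + 0.100141 + 0.00649876 + 0.00234537 = 0.222358
So the posterior for Class II is 0.100141 / 0.222358 ≈ 0.4504.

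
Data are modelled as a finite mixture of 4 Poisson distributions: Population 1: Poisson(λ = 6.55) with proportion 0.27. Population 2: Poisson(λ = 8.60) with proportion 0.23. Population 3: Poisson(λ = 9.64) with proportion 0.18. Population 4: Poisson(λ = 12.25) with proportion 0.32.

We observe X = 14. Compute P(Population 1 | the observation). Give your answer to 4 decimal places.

0.0262

The responsibility of component k is π_k f_k(x) divided by Σ_j π_j f_j(x).
Evaluate each component's likelihood at the observed value:
  L_1 = e^(−6.55)·6.55^14/14! = 0.00438875
  L_2 = e^(−8.60)·8.60^14/14! = 0.0255645
  L_3 = e^(−9.64)·9.64^14/14! = 0.0446757
  L_4 = e^(−12.25)·12.25^14/14! = 0.0940566
Unnormalised posteriors:
  π_1·L_1 = 0.27 × 0.00438875 = 0.00118496
  π_2·L_2 = 0.23 × 0.0255645 = 0.00587984
  π_3·L_3 = 0.18 × 0.0446757 = 0.00804163
  π_4·L_4 = 0.32 × 0.0940566 = 0.0300981
Evidence: 0.00118496 + 0.00587984 + 0.00804163 + 0.0300981 = 0.0452046
P(Population 1 | x) ≈ 0.0262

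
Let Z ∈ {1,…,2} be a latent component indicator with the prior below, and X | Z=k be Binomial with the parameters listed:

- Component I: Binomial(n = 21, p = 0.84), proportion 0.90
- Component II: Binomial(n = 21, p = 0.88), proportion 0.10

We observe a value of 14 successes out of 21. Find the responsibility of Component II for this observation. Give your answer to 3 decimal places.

The responsibility of component k is π_k f_k(x) divided by Σ_j π_j f_j(x).
Binomial probabilities:
  L_I = 0.0271803
  L_II = 0.00695875
Unnormalised posteriors:
  π_I·L_I = 0.90 × 0.0271803 = 0.0244623
  π_II·L_II = 0.10 × 0.00695875 = 0.000695875
Evidence: 0.0244623 + 0.000695875 = 0.0251582
Responsibility of Component II: 0.000695875 / 0.0251582 ≈ 0.028

0.028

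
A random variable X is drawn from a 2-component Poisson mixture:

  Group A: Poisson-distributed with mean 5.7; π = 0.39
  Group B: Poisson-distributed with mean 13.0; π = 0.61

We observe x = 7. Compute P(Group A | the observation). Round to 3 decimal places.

0.747

The responsibility of component k is P(Z=k) f_k(x) divided by Σ_j P(Z=j) f_j(x).
Component likelihoods at x = 7:
  f_A = 0.129782
  f_B = 0.0281413
Unnormalised posteriors:
  P(Z=A)·f_A = 0.39 × 0.129782 = 0.050615
  P(Z=B)·f_B = 0.61 × 0.0281413 = 0.0171662
Sum: 0.050615 + 0.0171662 = 0.0677812
P(Group A | x) = 0.050615 / 0.0677812 ≈ 0.747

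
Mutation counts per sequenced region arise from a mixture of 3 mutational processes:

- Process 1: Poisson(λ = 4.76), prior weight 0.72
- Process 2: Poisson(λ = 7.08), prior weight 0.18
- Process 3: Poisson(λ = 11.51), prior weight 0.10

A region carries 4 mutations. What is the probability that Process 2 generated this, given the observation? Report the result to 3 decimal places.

0.107

By Bayes' theorem, P(k | x) = w_k f_k(x) / Σ_j w_j f_j(x).
Component likelihoods at x = 4 mutations:
  p_1 = e^(−4.76)·4.76^4/4! = 0.183221
  p_2 = e^(−7.08)·7.08^4/4! = 0.0881286
  p_3 = e^(−11.51)·11.51^4/4! = 0.00733433
Weight by the priors:
  w_1·p_1 = 0.72 × 0.183221 = 0.131919
  w_2·p_2 = 0.18 × 0.0881286 = 0.0158631
  w_3·p_3 = 0.10 × 0.00733433 = 0.000733433
Sum: 0.131919 + 0.0158631 + 0.000733433 = 0.148516
P(Process 2 | data) ≈ 0.107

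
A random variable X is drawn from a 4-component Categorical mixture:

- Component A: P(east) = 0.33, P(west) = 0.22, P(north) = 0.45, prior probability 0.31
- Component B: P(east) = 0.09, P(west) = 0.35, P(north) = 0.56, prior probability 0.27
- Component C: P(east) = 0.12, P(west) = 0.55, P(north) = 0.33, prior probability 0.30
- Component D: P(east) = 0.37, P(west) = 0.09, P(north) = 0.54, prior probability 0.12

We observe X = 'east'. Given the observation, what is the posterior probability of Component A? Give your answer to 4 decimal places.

0.4942

By Bayes' theorem, P(k | x) = π_k f_k(x) / Σ_j π_j f_j(x).
Component likelihoods at x = 'east':
  L_A = P(east | comp) = 0.33
  L_B = P(east | comp) = 0.09
  L_C = P(east | comp) = 0.12
  L_D = P(east | comp) = 0.37
Multiply by the mixture weights:
  π_A·L_A = 0.31 × 0.33 = 0.1023
  π_B·L_B = 0.27 × 0.09 = 0.0243
  π_C·L_C = 0.30 × 0.12 = 0.036
  π_D·L_D = 0.12 × 0.37 = 0.0444
Marginal: 0.1023 + 0.0243 + 0.036 + 0.0444 = 0.207
P(Component A | 'east') ≈ 0.4942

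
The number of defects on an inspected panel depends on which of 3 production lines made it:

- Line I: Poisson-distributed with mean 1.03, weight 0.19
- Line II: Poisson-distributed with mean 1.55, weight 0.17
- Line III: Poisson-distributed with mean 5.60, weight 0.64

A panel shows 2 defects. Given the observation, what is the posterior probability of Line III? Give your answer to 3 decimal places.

By Bayes' theorem, P(k | x) = π_k f_k(x) / Σ_j π_j f_j(x).
Evaluate each component's likelihood at the observed value:
  f_I = 0.189374
  f_II = 0.254963
  f_III = 0.0579825
Unnormalised posteriors:
  π_I·f_I = 0.19 × 0.189374 = 0.0359811
  π_II·f_II = 0.17 × 0.254963 = 0.0433437
  π_III·f_III = 0.64 × 0.0579825 = 0.0371088
Sum: 0.0359811 + 0.0433437 + 0.0371088 = 0.116434
P(Line III | 2 defects) ≈ 0.319

0.319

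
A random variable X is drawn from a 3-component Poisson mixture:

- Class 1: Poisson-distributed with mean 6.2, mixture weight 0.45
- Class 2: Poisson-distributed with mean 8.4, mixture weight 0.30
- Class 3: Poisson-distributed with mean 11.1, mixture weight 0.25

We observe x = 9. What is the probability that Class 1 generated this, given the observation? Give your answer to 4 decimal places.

P(component k | x) = w_k·f_k(x) / marginal(x), where marginal(x) = Σ_j w_j·f_j(x).
Component likelihoods at x = 9:
  p_1 = e^(−6.2)·6.2^9/9! = 0.0757071
  p_2 = e^(−8.4)·8.4^9/9! = 0.129026
  p_3 = e^(−11.1)·11.1^9/9! = 0.106531
Prior × likelihood for each component:
  w_1·p_1 = 0.45 × 0.0757071 = 0.0340682
  w_2·p_2 = 0.30 × 0.129026 = 0.0387078
  w_3·p_3 = 0.25 × 0.106531 = 0.0266327
Denominator: 0.0340682 + 0.0387078 + 0.0266327 = 0.0994086
P(Class 1 | x) = 0.0340682 / 0.0994086 ≈ 0.3427

0.3427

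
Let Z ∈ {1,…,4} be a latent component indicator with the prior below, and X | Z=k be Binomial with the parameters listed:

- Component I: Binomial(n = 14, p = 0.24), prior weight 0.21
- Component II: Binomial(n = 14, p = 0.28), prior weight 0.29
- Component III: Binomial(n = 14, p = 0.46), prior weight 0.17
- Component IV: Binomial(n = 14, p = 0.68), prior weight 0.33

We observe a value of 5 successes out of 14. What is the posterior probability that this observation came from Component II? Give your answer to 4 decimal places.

The responsibility of component k is π_k f_k(x) divided by Σ_j π_j f_j(x).
Evaluate each component's likelihood at the observed value:
  p_I = 0.134847
  p_II = 0.179162
  p_III = 0.160989
  p_IV = 0.0102414
Weight by the priors:
  π_I·p_I = 0.21 × 0.134847 = 0.028318
  π_II·p_II = 0.29 × 0.179162 = 0.0519571
  π_III·p_III = 0.17 × 0.160989 = 0.0273682
  π_IV·p_IV = 0.33 × 0.0102414 = 0.00337966
Evidence: 0.028318 + 0.0519571 + 0.0273682 + 0.00337966 = 0.111023
P(Component II | data) = 0.0519571 / 0.111023 ≈ 0.4680

0.4680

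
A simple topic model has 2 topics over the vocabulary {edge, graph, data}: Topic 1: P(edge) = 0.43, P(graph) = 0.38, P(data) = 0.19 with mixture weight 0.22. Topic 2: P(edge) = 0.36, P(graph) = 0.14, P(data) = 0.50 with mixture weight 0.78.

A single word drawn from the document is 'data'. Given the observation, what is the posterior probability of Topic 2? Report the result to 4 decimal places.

0.9032

By Bayes' theorem, P(k | x) = π_k f_k(x) / Σ_j π_j f_j(x).
Evaluate each component's likelihood at the observed value:
  p_1 = P(data | comp) = 0.19
  p_2 = P(data | comp) = 0.50
Unnormalised posteriors:
  π_1·p_1 = 0.22 × 0.19 = 0.0418
  π_2·p_2 = 0.78 × 0.5 = 0.39
Sum: 0.0418 + 0.39 = 0.4318
P(Topic 2 | data) = 0.39 / 0.4318 ≈ 0.9032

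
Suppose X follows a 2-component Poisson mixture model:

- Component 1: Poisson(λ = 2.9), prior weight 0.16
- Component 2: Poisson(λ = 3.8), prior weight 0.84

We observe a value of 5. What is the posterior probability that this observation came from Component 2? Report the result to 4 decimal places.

Posterior ∝ prior × likelihood, so P(k | x) ∝ w_k f_k(x); normalise over all components.
Evaluate each component's likelihood at the observed value:
  f_1 = 0.0940491
  f_2 = 0.147713
Prior × likelihood for each component:
  w_1·f_1 = 0.16 × 0.0940491 = 0.0150479
  w_2·f_2 = 0.84 × 0.147713 = 0.124079
Marginal: 0.0150479 + 0.124079 = 0.139126
So the posterior for Component 2 is 0.124079 / 0.139126 ≈ 0.8918.

0.8918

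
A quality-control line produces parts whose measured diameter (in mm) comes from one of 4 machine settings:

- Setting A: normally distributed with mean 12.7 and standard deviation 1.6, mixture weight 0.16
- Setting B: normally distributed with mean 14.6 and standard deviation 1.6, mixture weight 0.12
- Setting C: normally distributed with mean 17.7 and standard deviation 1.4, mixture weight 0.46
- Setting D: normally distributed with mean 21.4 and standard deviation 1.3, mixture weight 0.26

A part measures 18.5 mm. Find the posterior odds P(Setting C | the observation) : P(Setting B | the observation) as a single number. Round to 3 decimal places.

The posterior odds equal the prior odds times the likelihood ratio: (π_i/π_j)·(f_i(x)/f_j(x)).
Normal densities:
  p_A = 0.000349413
  p_B = 0.0127829
  p_C = 0.242034
  p_D = 0.02549
Posterior odds = (π_C·p_C) / (π_B·p_B) = (0.46·0.242034) / (0.12·0.0127829) = 0.111336 / 0.00153395 ≈ 72.581

72.581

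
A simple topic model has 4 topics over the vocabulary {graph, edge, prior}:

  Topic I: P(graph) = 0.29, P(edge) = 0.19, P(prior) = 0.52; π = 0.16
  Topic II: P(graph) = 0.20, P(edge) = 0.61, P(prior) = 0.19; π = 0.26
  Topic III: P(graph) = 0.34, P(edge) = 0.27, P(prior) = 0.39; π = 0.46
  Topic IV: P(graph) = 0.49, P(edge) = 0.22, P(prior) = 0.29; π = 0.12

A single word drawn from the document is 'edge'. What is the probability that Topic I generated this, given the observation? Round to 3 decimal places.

0.090

The responsibility of component k is w_k f_k(x) divided by Σ_j w_j f_j(x).
Categorical probabilities:
  p_I = P(edge | comp) = 0.19
  p_II = P(edge | comp) = 0.61
  p_III = P(edge | comp) = 0.27
  p_IV = P(edge | comp) = 0.22
Unnormalised posteriors:
  w_I·p_I = 0.16 × 0.19 = 0.0304
  w_II·p_II = 0.26 × 0.61 = 0.1586
  w_III·p_III = 0.46 × 0.27 = 0.1242
  w_IV·p_IV = 0.12 × 0.22 = 0.0264
Sum: 0.0304 + 0.1586 + 0.1242 + 0.0264 = 0.3396
Responsibility of Topic I: 0.0304 / 0.3396 ≈ 0.090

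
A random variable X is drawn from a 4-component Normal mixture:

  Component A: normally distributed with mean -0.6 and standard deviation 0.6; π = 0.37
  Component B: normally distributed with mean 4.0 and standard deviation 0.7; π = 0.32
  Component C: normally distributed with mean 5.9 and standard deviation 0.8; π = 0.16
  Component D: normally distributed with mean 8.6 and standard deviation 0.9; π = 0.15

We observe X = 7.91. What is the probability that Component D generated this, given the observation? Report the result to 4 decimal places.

0.9358

By Bayes' theorem, P(k | x) = w_k f_k(x) / Σ_j w_j f_j(x).
Evaluate each component's likelihood at the observed value:
  f_A = (1/(0.6·√(2π)))·exp(−(7.91−-0.6)²/(2·0.6²)) = 0.664904·exp(-100.58347) = 1.3801e-44
  f_B = (1/(0.7·√(2π)))·exp(−(7.91−4.0)²/(2·0.7²)) = 0.569918·exp(-15.60010) = 9.56696e-08
  f_C = (1/(0.8·√(2π)))·exp(−(7.91−5.9)²/(2·0.8²)) = 0.498678·exp(-3.15633) = 0.0212346
  f_D = (1/(0.9·√(2π)))·exp(−(7.91−8.6)²/(2·0.9²)) = 0.443269·exp(-0.29389) = 0.330395
Prior × likelihood for each component:
  w_A·f_A = 0.37 × 1.3801e-44 = 5.10639e-45
  w_B·f_B = 0.32 × 9.56696e-08 = 3.06143e-08
  w_C·f_C = 0.16 × 0.0212346 = 0.00339754
  w_D·f_D = 0.15 × 0.330395 = 0.0495592
Marginal: 5.10639e-45 + 3.06143e-08 + 0.00339754 + 0.0495592 = 0.0529568
P(Component D | x) ≈ 0.9358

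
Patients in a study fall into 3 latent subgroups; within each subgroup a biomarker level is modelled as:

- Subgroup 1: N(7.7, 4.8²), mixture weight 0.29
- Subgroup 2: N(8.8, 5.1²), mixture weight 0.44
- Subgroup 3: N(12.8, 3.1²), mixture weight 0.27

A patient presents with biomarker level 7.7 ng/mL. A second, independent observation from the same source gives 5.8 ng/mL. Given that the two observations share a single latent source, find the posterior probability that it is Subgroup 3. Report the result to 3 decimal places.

By Bayes' theorem, P(k | x) = w_k f_k(x) / Σ_j w_j f_j(x).
Since both observations come from the same component, the likelihood for component k is f_k(x₁)·f_k(x₂).
  p_1 = [0.083113] × [0.0768503] = 0.00638725
  p_2 = [0.0764255] × [0.0657964] = 0.00502852
  p_3 = [0.0332527] × [0.0100542] = 0.000334328
Multiply by the mixture weights:
  w_1·p_1 = 0.29 × 0.00638725 = 0.0018523
  w_2·p_2 = 0.44 × 0.00502852 = 0.00221255
  w_3·p_3 = 0.27 × 0.000334328 = 9.02687e-05
Denominator: 0.0018523 + 0.00221255 + 9.02687e-05 = 0.00415512
Responsibility of Subgroup 3: 9.02687e-05 / 0.00415512 ≈ 0.022

0.022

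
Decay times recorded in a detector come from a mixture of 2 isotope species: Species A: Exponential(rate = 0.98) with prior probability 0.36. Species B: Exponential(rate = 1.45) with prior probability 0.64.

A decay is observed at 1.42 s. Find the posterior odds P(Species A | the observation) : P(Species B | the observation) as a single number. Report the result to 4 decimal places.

Since P(k|x) ∝ P(Z=k) f_k(x), the posterior odds are P(Z=i) f_i(x) / (P(Z=j) f_j(x)).
Evaluate each component's likelihood at the observed value:
  L_A = 0.243704
  L_B = 0.184993
Posterior odds = (P(Z=A)·L_A) / (P(Z=B)·L_B) = (0.36·0.243704) / (0.64·0.184993) = 0.0877333 / 0.118396 ≈ 0.7410

0.7410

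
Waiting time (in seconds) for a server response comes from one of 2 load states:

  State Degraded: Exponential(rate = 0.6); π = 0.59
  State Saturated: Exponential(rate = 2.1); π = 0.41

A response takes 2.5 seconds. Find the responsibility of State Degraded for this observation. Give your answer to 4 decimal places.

0.9459

Apply Bayes' rule: the posterior for each component is proportional to its prior times its likelihood at x.
Exponential densities:
  p_Degraded = 0.6·e^(−0.6·2.5) = 0.6·e^(−1.5000) = 0.133878
  p_Saturated = 2.1·e^(−2.1·2.5) = 2.1·e^(−5.2500) = 0.0110198
Prior × likelihood for each component:
  P(Z=Degraded)·p_Degraded = 0.59 × 0.133878 = 0.0789881
  P(Z=Saturated)·p_Saturated = 0.41 × 0.0110198 = 0.00451811
Normaliser: 0.0789881 + 0.00451811 = 0.0835062
P(State Degraded | x) ≈ 0.9459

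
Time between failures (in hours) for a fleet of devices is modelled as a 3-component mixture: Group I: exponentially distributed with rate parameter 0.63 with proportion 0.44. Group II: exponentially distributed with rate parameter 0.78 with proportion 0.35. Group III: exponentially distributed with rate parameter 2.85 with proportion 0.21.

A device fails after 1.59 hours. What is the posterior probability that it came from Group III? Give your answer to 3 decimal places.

Posterior ∝ prior × likelihood, so P(k | x) ∝ π_k f_k(x); normalise over all components.
Evaluate each component's likelihood at the observed value:
  f_I = 0.63·e^(−0.63·1.59) = 0.63·e^(−1.0017) = 0.23137
  f_II = 0.78·e^(−0.78·1.59) = 0.78·e^(−1.2402) = 0.225675
  f_III = 2.85·e^(−2.85·1.59) = 2.85·e^(−4.5315) = 0.0306789
Weight by the priors:
  π_I·f_I = 0.44 × 0.23137 = 0.101803
  π_II·f_II = 0.35 × 0.225675 = 0.0789861
  π_III·f_III = 0.21 × 0.0306789 = 0.00644256
Denominator: 0.101803 + 0.0789861 + 0.00644256 = 0.187232
P(Group III | the observation) = 0.00644256 / 0.187232 ≈ 0.034

0.034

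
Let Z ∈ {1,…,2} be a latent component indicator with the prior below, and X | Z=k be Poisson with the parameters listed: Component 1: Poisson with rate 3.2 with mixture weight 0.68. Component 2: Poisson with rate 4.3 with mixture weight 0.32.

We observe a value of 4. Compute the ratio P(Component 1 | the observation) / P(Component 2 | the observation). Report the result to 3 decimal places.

Only the two components matter; the odds are (π_i f_i(x)) / (π_j f_j(x)).
Evaluate each component's likelihood at the observed value:
  f_1 = e^(−3.2)·3.2^4/4! = 0.178093
  f_2 = e^(−4.3)·4.3^4/4! = 0.193284
Posterior odds = (π_1·f_1) / (π_2·f_2) = (0.68·0.178093) / (0.32·0.193284) = 0.121103 / 0.0618509 ≈ 1.958

1.958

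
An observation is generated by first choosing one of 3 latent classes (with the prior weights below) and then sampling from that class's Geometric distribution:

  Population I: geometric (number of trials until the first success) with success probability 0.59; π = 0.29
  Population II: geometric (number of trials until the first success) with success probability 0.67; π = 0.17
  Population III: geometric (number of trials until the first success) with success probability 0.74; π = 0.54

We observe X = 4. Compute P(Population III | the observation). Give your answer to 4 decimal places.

0.3066

P(component k | x) = π_k·f_k(x) / marginal(x), where marginal(x) = Σ_j π_j·f_j(x).
Geometric probabilities:
  p_I = 0.0406634
  p_II = 0.0240778
  p_III = 0.0130062
Unnormalised posteriors:
  π_I·p_I = 0.29 × 0.0406634 = 0.0117924
  π_II·p_II = 0.17 × 0.0240778 = 0.00409322
  π_III·p_III = 0.54 × 0.0130062 = 0.00702337
Sum: 0.0117924 + 0.00409322 + 0.00702337 = 0.022909
P(Population III | data) ≈ 0.3066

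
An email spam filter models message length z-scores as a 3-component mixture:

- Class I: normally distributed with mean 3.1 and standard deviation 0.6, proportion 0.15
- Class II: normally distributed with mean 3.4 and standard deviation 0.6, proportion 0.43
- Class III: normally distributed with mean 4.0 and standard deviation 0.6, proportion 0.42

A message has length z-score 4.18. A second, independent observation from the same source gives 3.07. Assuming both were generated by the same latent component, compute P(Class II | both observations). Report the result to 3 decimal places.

0.514

P(component k | x) = π_k·f_k(x) / marginal(x), where marginal(x) = Σ_j π_j·f_j(x).
Since both observations come from the same component, the likelihood for component k is f_k(x₁)·f_k(x₂).
  L_I = [0.131584] × [0.664073] = 0.0873811
  L_II = [0.285614] × [0.571573] = 0.163249
  L_III = [0.635646] × [0.200015] = 0.127139
Weight by the priors:
  π_I·L_I = 0.15 × 0.0873811 = 0.0131072
  π_II·L_II = 0.43 × 0.163249 = 0.0701973
  π_III·L_III = 0.42 × 0.127139 = 0.0533983
Marginal: 0.0131072 + 0.0701973 + 0.0533983 = 0.136703
P(Class II | data) ≈ 0.514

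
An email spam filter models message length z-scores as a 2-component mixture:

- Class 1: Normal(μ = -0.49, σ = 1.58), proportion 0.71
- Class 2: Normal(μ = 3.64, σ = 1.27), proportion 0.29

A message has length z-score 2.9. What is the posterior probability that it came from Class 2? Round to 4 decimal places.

P(component k | x) = P(Z=k)·f_k(x) / marginal(x), where marginal(x) = Σ_j P(Z=j)·f_j(x).
Evaluate each component's likelihood at the observed value:
  L_1 = 0.025271
  L_2 = 0.265083
Weight by the priors:
  P(Z=1)·L_1 = 0.71 × 0.025271 = 0.0179424
  P(Z=2)·L_2 = 0.29 × 0.265083 = 0.0768741
Sum: 0.0179424 + 0.0768741 = 0.0948165
Responsibility of Class 2: 0.0768741 / 0.0948165 ≈ 0.8108

0.8108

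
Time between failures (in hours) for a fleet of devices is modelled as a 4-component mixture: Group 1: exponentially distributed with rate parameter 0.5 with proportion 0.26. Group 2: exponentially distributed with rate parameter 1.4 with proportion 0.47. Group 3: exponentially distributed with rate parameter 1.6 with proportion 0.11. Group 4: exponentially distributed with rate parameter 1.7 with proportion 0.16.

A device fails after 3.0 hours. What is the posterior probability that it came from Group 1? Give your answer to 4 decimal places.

P(component k | x) = π_k·f_k(x) / marginal(x), where marginal(x) = Σ_j π_j·f_j(x).
Component likelihoods at x = 3.0 hours:
  p_1 = 0.111565
  p_2 = 0.0209938
  p_3 = 0.0131676
  p_4 = 0.0103645
Prior × likelihood for each component:
  π_1·p_1 = 0.26 × 0.111565 = 0.0290069
  π_2·p_2 = 0.47 × 0.0209938 = 0.00986709
  π_3·p_3 = 0.11 × 0.0131676 = 0.00144844
  π_4·p_4 = 0.16 × 0.0103645 = 0.00165832
Sum: 0.0290069 + 0.00986709 + 0.00144844 + 0.00165832 = 0.0419808
So the posterior for Group 1 is 0.0290069 / 0.0419808 ≈ 0.6910.

0.6910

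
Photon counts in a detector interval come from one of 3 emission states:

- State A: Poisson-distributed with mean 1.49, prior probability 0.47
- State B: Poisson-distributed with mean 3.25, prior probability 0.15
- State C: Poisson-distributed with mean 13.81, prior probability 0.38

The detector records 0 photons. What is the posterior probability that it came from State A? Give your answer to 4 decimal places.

0.9479

Apply Bayes' rule: the posterior for each component is proportional to its prior times its likelihood at x.
Evaluate each component's likelihood at the observed value:
  p_A = e^(−1.49)·1.49^0/0! = 0.225373
  p_B = e^(−3.25)·3.25^0/0! = 0.0387742
  p_C = e^(−13.81)·13.81^0/0! = 1.00553e-06
Weight by the priors:
  P(Z=A)·p_A = 0.47 × 0.225373 = 0.105925
  P(Z=B)·p_B = 0.15 × 0.0387742 = 0.00581613
  P(Z=C)·p_C = 0.38 × 1.00553e-06 = 3.821e-07
Denominator: 0.105925 + 0.00581613 + 3.821e-07 = 0.111742
P(State A | 0 photons) ≈ 0.9479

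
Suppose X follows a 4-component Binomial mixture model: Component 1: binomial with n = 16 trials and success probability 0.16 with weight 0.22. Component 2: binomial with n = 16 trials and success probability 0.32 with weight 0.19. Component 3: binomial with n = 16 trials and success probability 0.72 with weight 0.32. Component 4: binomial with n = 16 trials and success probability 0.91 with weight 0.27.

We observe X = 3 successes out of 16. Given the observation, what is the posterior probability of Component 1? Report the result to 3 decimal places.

0.693

Posterior ∝ prior × likelihood, so P(k | x) ∝ π_k f_k(x); normalise over all components.
Evaluate each component's likelihood at the observed value:
  f_1 = 0.237782
  f_2 = 0.12197
  f_3 = 1.35906e-05
  f_4 = 1.07267e-11
Weight by the priors:
  π_1·f_1 = 0.22 × 0.237782 = 0.052312
  π_2·f_2 = 0.19 × 0.12197 = 0.0231743
  π_3·f_3 = 0.32 × 1.35906e-05 = 4.349e-06
  π_4·f_4 = 0.27 × 1.07267e-11 = 2.8962e-12
Normaliser: 0.052312 + 0.0231743 + 4.349e-06 + 2.8962e-12 = 0.0754907
So the posterior for Component 1 is 0.052312 / 0.0754907 ≈ 0.693.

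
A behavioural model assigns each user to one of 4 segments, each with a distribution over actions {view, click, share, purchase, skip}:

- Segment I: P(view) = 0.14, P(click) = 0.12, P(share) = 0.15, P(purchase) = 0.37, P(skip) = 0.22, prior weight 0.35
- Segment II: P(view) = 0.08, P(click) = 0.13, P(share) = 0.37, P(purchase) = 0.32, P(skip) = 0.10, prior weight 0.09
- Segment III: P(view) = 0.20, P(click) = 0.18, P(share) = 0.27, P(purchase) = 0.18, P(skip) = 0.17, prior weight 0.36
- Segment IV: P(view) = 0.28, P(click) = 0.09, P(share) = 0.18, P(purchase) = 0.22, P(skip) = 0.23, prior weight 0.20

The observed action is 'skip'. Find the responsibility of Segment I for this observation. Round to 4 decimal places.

The responsibility of component k is w_k f_k(x) divided by Σ_j w_j f_j(x).
Categorical probabilities:
  p_I = P(skip | comp) = 0.22
  p_II = P(skip | comp) = 0.10
  p_III = P(skip | comp) = 0.17
  p_IV = P(skip | comp) = 0.23
Unnormalised posteriors:
  w_I·p_I = 0.35 × 0.22 = 0.077
  w_II·p_II = 0.09 × 0.1 = 0.009
  w_III·p_III = 0.36 × 0.17 = 0.0612
  w_IV·p_IV = 0.20 × 0.23 = 0.046
Evidence: 0.077 + 0.009 + 0.0612 + 0.046 = 0.1932
P(Segment I | x) ≈ 0.3986

0.3986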